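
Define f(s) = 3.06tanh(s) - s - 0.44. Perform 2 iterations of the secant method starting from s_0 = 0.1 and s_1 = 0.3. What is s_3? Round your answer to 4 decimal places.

f(0.1) = -0.235016, f(0.3) = 0.151417
s_2 = 0.300000 − 0.151417·(0.300000 − 0.100000) / (0.151417 − (-0.235016)) = 0.300000 − (0.030283)/(0.386433) = 0.221634
f(0.221634) = 0.005674
s_3 = 0.221634 − 0.005674·(0.221634 − 0.300000) / (0.005674 − 0.151417) = 0.221634 − (-0.000445)/(-0.145742) = 0.218582

0.2186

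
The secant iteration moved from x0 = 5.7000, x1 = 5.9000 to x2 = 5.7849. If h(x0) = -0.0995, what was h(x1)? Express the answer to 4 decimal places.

The secant line through (5.7000, -0.0995) and (5.9000, h(x1)) crosses zero at x2 = 5.7849.
So (5.7000, -0.0995), (5.9000, h(x1)), (5.7849, 0) are collinear:
h(x1) = -0.0995 · (5.9000 − 5.7849) / (5.7000 − 5.7849) = -0.0995 · (0.115100)/(-0.084900) = 0.134893

0.1349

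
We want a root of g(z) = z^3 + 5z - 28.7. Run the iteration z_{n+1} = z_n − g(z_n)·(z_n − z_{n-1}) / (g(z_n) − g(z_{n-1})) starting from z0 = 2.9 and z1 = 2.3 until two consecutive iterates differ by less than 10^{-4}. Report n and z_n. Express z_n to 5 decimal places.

n = 5, z_n = 2.52403

g(2.9) = 10.1890000, g(2.3) = -5.0330000
z2 = 2.3000000 − (-5.0330000)·(-0.6000000)/(-15.2220000) = 2.4983839;  |Δ| = 0.1983839
g(2.4983839) = -0.6133624
z3 = 2.4983839 − (-0.6133624)·(0.1983839)/(4.4196376) = 2.5259159;  |Δ| = 0.0275319
g(2.5259159) = 0.0455564
z4 = 2.5259159 − 0.0455564·(0.0275319)/(0.6589188) = 2.5240124;  |Δ| = 0.0019035
g(2.5240124) = -0.0003682
z5 = 2.5240124 − (-0.0003682)·(-0.0019035)/(-0.0459247) = 2.5240276;  |Δ| = 0.0000153
|z5 − z4| = 0.0000153 < 10^{-4}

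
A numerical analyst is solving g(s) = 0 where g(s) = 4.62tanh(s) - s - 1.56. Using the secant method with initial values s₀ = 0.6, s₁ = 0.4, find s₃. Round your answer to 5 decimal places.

g(0.6) = 0.3211690, g(0.4) = -0.2046358
s₂ = 0.4000000 − (-0.2046358)·(0.4000000 − 0.6000000) / (-0.2046358 − 0.3211690) = 0.4000000 − (0.0409272)/(-0.5258048) = 0.4778372
g(0.4778372) = 0.0157981
s₃ = 0.4778372 − 0.0157981·(0.4778372 − 0.4000000) / (0.0157981 − (-0.2046358)) = 0.4778372 − (0.0012297)/(0.2204339) = 0.4722587

0.47226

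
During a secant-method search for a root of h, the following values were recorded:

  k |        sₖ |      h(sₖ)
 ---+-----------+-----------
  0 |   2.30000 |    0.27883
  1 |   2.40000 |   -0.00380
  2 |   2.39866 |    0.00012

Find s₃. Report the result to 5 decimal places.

s₃ = 2.39866 − 0.00012·(2.39866 − 2.40000) / (0.00012 − (-0.00380))
   = 2.39866 − (-0.0000002)/(0.0039200) = 2.3987010

2.39870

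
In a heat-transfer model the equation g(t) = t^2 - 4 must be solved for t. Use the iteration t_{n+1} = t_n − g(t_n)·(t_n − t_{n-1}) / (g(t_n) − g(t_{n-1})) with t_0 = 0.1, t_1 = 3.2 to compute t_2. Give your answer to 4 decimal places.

1.3091

g(0.1) = -3.990000, g(3.2) = 6.240000
t_2 = 3.200000 − 6.240000·(3.200000 − 0.100000) / (6.240000 − (-3.990000)) = 3.200000 − (19.344000)/(10.230000) = 1.309091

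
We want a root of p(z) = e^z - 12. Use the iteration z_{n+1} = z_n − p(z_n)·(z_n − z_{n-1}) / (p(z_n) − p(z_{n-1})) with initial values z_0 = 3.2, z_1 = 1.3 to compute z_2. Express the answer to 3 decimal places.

2.059

p(3.2) = 12.53253, p(1.3) = -8.33070
z_2 = 1.30000 − (-8.33070)·(1.30000 − 3.20000) / (-8.33070 − 12.53253) = 1.30000 − (15.82834)/(-20.86323) = 2.05867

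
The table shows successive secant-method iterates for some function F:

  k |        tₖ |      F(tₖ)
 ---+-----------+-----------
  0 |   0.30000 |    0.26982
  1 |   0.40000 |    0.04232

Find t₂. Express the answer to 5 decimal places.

0.41860

t₂ = 0.40000 − 0.04232·(0.40000 − 0.30000) / (0.04232 − 0.26982)
   = 0.40000 − (0.0042320)/(-0.2275000) = 0.4186022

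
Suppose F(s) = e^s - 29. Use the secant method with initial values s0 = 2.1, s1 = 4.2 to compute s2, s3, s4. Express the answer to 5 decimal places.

2.84762, 3.16912, 3.42541

F(2.1) = -20.8338301, F(4.2) = 37.6863310
s2 = 4.2000000 − 37.6863310·(4.2000000 − 2.1000000) / (37.6863310 − (-20.8338301)) = 4.2000000 − (79.1412952)/(58.5201611) = 2.8476234
F(2.8476234) = -11.7532551
s3 = 2.8476234 − (-11.7532551)·(2.8476234 − 4.2000000) / (-11.7532551 − 37.6863310) = 2.8476234 − (15.8948269)/(-49.4395862) = 3.1691234
F(3.1691234) = -5.2133756
s4 = 3.1691234 − (-5.2133756)·(3.1691234 − 2.8476234) / (-5.2133756 − (-11.7532551)) = 3.1691234 − (-1.6761003)/(6.5398795) = 3.4254126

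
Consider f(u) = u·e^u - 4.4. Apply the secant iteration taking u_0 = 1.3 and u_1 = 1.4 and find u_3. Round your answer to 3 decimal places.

1.255

f(1.3) = 0.37009, f(1.4) = 1.27728
u_2 = 1.40000 − 1.27728·(1.40000 − 1.30000) / (1.27728 − 0.37009) = 1.40000 − (0.12773)/(0.90719) = 1.25921
f(1.25921) = 0.03570
u_3 = 1.25921 − 0.03570·(1.25921 − 1.40000) / (0.03570 − 1.27728) = 1.25921 − (-0.00503)/(-1.24158) = 1.25516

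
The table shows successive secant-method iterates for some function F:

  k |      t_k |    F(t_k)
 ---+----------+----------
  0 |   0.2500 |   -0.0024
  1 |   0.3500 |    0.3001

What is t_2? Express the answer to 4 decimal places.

t_2 = 0.3500 − 0.3001·(0.3500 − 0.2500) / (0.3001 − (-0.0024))
   = 0.3500 − (0.030010)/(0.302500) = 0.250793

0.2508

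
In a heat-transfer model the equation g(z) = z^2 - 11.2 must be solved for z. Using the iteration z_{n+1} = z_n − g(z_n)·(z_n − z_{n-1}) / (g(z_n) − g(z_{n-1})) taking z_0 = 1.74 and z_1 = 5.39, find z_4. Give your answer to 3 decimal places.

g(1.74) = -8.17240, g(5.39) = 17.85210
z_2 = 5.39000 − 17.85210·(5.39000 − 1.74000) / (17.85210 − (-8.17240)) = 5.39000 − (65.16016)/(26.02450) = 2.88620
g(2.88620) = -2.86985
z_3 = 2.88620 − (-2.86985)·(2.88620 − 5.39000) / (-2.86985 − 17.85210) = 2.88620 − (7.18554)/(-20.72195) = 3.23296
g(3.23296) = -0.74798
z_4 = 3.23296 − (-0.74798)·(3.23296 − 2.88620) / (-0.74798 − (-2.86985)) = 3.23296 − (-0.25937)/(2.12188) = 3.35519

3.355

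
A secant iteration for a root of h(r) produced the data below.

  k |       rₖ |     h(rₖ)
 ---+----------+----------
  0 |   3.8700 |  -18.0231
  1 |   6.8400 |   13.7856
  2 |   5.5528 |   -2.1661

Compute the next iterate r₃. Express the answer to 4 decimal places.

5.7276

r₃ = 5.5528 − (-2.1661)·(5.5528 − 6.8400) / (-2.1661 − 13.7856)
   = 5.5528 − (2.788204)/(-15.951700) = 5.727590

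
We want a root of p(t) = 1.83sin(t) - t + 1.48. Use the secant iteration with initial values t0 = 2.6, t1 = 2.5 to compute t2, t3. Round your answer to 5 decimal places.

p(2.6) = -0.1766325, p(2.5) = 0.0752040
t2 = 2.5000000 − 0.0752040·(2.5000000 − 2.6000000) / (0.0752040 − (-0.1766325)) = 2.5000000 − (-0.0075204)/(0.2518365) = 2.5298622
p(2.5298622) = 0.0010792
t3 = 2.5298622 − 0.0010792·(2.5298622 − 2.5000000) / (0.0010792 − 0.0752040) = 2.5298622 − (0.0000322)/(-0.0741248) = 2.5302970

2.52986, 2.53030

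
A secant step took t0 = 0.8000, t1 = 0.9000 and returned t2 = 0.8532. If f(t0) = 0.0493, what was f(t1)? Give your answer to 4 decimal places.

The secant line through (0.8000, 0.0493) and (0.9000, f(t1)) crosses zero at t2 = 0.8532.
So (0.8000, 0.0493), (0.9000, f(t1)), (0.8532, 0) are collinear:
f(t1) = 0.0493 · (0.9000 − 0.8532) / (0.8000 − 0.8532) = 0.0493 · (0.046800)/(-0.053200) = -0.043369

-0.0434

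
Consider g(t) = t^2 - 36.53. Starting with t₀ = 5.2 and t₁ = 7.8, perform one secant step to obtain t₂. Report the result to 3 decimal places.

5.930

g(5.2) = -9.49000, g(7.8) = 24.31000
t₂ = 7.80000 − 24.31000·(7.80000 − 5.20000) / (24.31000 − (-9.49000)) = 7.80000 − (63.20600)/(33.80000) = 5.93000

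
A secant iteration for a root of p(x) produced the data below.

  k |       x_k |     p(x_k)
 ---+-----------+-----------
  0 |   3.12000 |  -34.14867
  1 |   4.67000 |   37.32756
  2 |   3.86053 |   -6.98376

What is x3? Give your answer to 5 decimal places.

3.98811

x3 = 3.86053 − (-6.98376)·(3.86053 − 4.67000) / (-6.98376 − 37.32756)
   = 3.86053 − (5.6531442)/(-44.3113200) = 3.9881079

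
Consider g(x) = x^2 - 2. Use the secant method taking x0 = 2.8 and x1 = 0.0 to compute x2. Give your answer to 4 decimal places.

g(2.8) = 5.840000, g(0.0) = -2.000000
x2 = 0.000000 − (-2.000000)·(0.000000 − 2.800000) / (-2.000000 − 5.840000) = 0.000000 − (5.600000)/(-7.840000) = 0.714286

0.7143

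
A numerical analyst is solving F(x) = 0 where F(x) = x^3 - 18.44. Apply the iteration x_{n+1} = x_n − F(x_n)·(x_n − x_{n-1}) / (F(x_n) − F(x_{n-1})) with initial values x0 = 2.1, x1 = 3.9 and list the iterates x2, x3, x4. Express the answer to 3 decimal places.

F(2.1) = -9.17900, F(3.9) = 40.87900
x2 = 3.90000 − 40.87900·(3.90000 − 2.10000) / (40.87900 − (-9.17900)) = 3.90000 − (73.58220)/(50.05800) = 2.43006
F(2.43006) = -4.09001
x3 = 2.43006 − (-4.09001)·(2.43006 − 3.90000) / (-4.09001 − 40.87900) = 2.43006 − (6.01206)/(-44.96901) = 2.56375
F(2.56375) = -1.58886
x4 = 2.56375 − (-1.58886)·(2.56375 − 2.43006) / (-1.58886 − (-4.09001)) = 2.56375 − (-0.21242)/(2.50115) = 2.64868

2.430, 2.564, 2.649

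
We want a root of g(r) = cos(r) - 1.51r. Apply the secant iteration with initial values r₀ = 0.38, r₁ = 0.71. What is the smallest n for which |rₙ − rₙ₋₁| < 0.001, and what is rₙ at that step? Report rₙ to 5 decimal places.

n = 4, rₙ = 0.56081

g(0.38) = 0.3548646, g(0.71) = -0.3137381
r₂ = 0.7100000 − (-0.3137381)·(0.3300000)/(-0.6686028) = 0.5551493;  |Δ| = 0.1548507
g(0.5551493) = 0.0115462
r₃ = 0.5551493 − 0.0115462·(-0.1548507)/(0.3252844) = 0.5606459;  |Δ| = 0.0054966
g(0.5606459) = 0.0003366
r₄ = 0.5606459 − 0.0003366·(0.0054966)/(-0.0112097) = 0.5608109;  |Δ| = 0.0001650
|r₄ − r₃| = 0.0001650 < 0.001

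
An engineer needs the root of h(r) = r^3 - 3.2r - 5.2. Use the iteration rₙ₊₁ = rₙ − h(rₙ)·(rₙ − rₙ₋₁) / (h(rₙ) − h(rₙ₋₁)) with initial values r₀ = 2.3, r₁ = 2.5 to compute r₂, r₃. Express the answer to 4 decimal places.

h(2.3) = -0.393000, h(2.5) = 2.425000
r₂ = 2.500000 − 2.425000·(2.500000 − 2.300000) / (2.425000 − (-0.393000)) = 2.500000 − (0.485000)/(2.818000) = 2.327892
h(2.327892) = -0.034217
r₃ = 2.327892 − (-0.034217)·(2.327892 − 2.500000) / (-0.034217 − 2.425000) = 2.327892 − (0.005889)/(-2.459217) = 2.330287

2.3279, 2.3303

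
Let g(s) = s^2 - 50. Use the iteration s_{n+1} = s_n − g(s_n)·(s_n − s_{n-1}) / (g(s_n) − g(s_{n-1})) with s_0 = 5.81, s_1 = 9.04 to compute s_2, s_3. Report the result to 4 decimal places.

g(5.81) = -16.243900, g(9.04) = 31.721600
s_2 = 9.040000 − 31.721600·(9.040000 − 5.810000) / (31.721600 − (-16.243900)) = 9.040000 − (102.460768)/(47.965500) = 6.903865
g(6.903865) = -2.336644
s_3 = 6.903865 − (-2.336644)·(6.903865 − 9.040000) / (-2.336644 − 31.721600) = 6.903865 − (4.991386)/(-34.058244) = 7.050420

6.9039, 7.0504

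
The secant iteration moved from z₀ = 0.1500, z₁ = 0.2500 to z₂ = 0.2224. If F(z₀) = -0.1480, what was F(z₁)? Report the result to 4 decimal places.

The secant line through (0.1500, -0.1480) and (0.2500, F(z₁)) crosses zero at z₂ = 0.2224.
So (0.1500, -0.1480), (0.2500, F(z₁)), (0.2224, 0) are collinear:
F(z₁) = -0.1480 · (0.2500 − 0.2224) / (0.1500 − 0.2224) = -0.1480 · (0.027600)/(-0.072400) = 0.056420

0.0564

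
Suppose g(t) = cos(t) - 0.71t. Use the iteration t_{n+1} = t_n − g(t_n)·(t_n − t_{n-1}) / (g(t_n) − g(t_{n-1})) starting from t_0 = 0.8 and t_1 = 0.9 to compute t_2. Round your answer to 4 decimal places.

g(0.8) = 0.128707, g(0.9) = -0.017390
t_2 = 0.900000 − (-0.017390)·(0.900000 − 0.800000) / (-0.017390 − 0.128707) = 0.900000 − (-0.001739)/(-0.146097) = 0.888097

0.8881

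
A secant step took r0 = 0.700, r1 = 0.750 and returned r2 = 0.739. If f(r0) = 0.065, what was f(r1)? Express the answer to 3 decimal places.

-0.018

The secant line through (0.700, 0.065) and (0.750, f(r1)) crosses zero at r2 = 0.739.
So (0.700, 0.065), (0.750, f(r1)), (0.739, 0) are collinear:
f(r1) = 0.065 · (0.750 − 0.739) / (0.700 − 0.739) = 0.065 · (0.01100)/(-0.03900) = -0.01833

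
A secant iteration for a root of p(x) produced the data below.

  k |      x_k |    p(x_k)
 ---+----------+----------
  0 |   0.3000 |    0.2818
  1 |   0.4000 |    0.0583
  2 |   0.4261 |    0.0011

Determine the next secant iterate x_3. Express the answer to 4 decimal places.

x_3 = 0.4261 − 0.0011·(0.4261 − 0.4000) / (0.0011 − 0.0583)
   = 0.4261 − (0.000029)/(-0.057200) = 0.426602

0.4266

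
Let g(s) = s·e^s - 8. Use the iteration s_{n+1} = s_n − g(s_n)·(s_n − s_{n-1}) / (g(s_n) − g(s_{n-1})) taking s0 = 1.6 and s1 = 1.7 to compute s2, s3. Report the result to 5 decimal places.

1.60544, 1.60579

g(1.6) = -0.0751481, g(1.7) = 1.3057106
s2 = 1.7000000 − 1.3057106·(1.7000000 − 1.6000000) / (1.3057106 − (-0.0751481)) = 1.7000000 − (0.1305711)/(1.3808587) = 1.6054421
g(1.6054421) = -0.0048003
s3 = 1.6054421 − (-0.0048003)·(1.6054421 − 1.7000000) / (-0.0048003 − 1.3057106) = 1.6054421 − (0.0004539)/(-1.3105109) = 1.6057885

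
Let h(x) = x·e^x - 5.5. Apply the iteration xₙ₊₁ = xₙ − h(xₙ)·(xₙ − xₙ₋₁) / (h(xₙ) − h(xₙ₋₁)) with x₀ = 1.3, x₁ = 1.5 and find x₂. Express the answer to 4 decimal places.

h(1.3) = -0.729914, h(1.5) = 1.222534
x₂ = 1.500000 − 1.222534·(1.500000 − 1.300000) / (1.222534 − (-0.729914)) = 1.500000 − (0.244507)/(1.952448) = 1.374769

1.3748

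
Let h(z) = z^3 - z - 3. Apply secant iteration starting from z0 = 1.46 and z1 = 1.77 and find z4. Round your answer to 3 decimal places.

h(1.46) = -1.34786, h(1.77) = 0.77523
z2 = 1.77000 − 0.77523·(1.77000 − 1.46000) / (0.77523 − (-1.34786)) = 1.77000 − (0.24032)/(2.12310) = 1.65681
h(1.65681) = -0.10886
z3 = 1.65681 − (-0.10886)·(1.65681 − 1.77000) / (-0.10886 − 0.77523) = 1.65681 − (0.01232)/(-0.88410) = 1.67074
h(1.67074) = -0.00705
z4 = 1.67074 − (-0.00705)·(1.67074 − 1.65681) / (-0.00705 − (-0.10886)) = 1.67074 − (-0.00010)/(0.10181) = 1.67171

1.672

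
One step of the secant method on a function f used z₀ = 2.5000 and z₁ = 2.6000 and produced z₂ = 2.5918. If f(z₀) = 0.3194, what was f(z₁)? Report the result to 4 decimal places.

The secant line through (2.5000, 0.3194) and (2.6000, f(z₁)) crosses zero at z₂ = 2.5918.
So (2.5000, 0.3194), (2.6000, f(z₁)), (2.5918, 0) are collinear:
f(z₁) = 0.3194 · (2.6000 − 2.5918) / (2.5000 − 2.5918) = 0.3194 · (0.008200)/(-0.091800) = -0.028530

-0.0285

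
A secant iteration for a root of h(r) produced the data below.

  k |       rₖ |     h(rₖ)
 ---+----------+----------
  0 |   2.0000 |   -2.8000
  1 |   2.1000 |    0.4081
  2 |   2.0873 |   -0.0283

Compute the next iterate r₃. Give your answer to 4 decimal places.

r₃ = 2.0873 − (-0.0283)·(2.0873 − 2.1000) / (-0.0283 − 0.4081)
   = 2.0873 − (0.000359)/(-0.436400) = 2.088124

2.0881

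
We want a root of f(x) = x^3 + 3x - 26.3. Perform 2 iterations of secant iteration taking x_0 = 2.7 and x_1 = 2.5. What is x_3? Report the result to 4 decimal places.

2.6393

f(2.7) = 1.483000, f(2.5) = -3.175000
x_2 = 2.500000 − (-3.175000)·(2.500000 − 2.700000) / (-3.175000 − 1.483000) = 2.500000 − (0.635000)/(-4.658000) = 2.636325
f(2.636325) = -0.068023
x_3 = 2.636325 − (-0.068023)·(2.636325 − 2.500000) / (-0.068023 − (-3.175000)) = 2.636325 − (-0.009273)/(3.106977) = 2.639309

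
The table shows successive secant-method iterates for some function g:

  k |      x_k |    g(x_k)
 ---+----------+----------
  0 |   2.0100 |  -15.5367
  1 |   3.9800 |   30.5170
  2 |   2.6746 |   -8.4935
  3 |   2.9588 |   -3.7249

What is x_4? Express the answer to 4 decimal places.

x_4 = 2.9588 − (-3.7249)·(2.9588 − 2.6746) / (-3.7249 − (-8.4935))
   = 2.9588 − (-1.058617)/(4.768600) = 3.180797

3.1808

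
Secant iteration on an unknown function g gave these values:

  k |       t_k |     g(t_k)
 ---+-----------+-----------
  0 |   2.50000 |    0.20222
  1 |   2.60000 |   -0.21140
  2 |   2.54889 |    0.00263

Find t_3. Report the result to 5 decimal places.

t_3 = 2.54889 − 0.00263·(2.54889 − 2.60000) / (0.00263 − (-0.21140))
   = 2.54889 − (-0.0001344)/(0.2140300) = 2.5495180

2.54952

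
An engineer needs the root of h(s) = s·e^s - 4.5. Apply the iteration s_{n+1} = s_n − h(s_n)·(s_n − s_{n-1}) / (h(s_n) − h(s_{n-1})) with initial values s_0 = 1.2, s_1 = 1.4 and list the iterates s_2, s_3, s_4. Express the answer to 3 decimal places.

h(1.2) = -0.51586, h(1.4) = 1.17728
s_2 = 1.40000 − 1.17728·(1.40000 − 1.20000) / (1.17728 − (-0.51586)) = 1.40000 − (0.23546)/(1.69314) = 1.26094
h(1.26094) = -0.05051
s_3 = 1.26094 − (-0.05051)·(1.26094 − 1.40000) / (-0.05051 − 1.17728) = 1.26094 − (0.00702)/(-1.22779) = 1.26666
h(1.26666) = -0.00468
s_4 = 1.26666 − (-0.00468)·(1.26666 − 1.26094) / (-0.00468 − (-0.05051)) = 1.26666 − (-0.00003)/(0.04583) = 1.26724

1.261, 1.267, 1.267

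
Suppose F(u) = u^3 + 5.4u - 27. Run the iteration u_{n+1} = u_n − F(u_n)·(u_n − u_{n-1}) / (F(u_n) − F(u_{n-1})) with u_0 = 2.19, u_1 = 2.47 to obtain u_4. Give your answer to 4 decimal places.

F(2.19) = -4.670541, F(2.47) = 1.407223
u_2 = 2.470000 − 1.407223·(2.470000 − 2.190000) / (1.407223 − (-4.670541)) = 2.470000 − (0.394022)/(6.077764) = 2.405170
F(2.405170) = -0.098556
u_3 = 2.405170 − (-0.098556)·(2.405170 − 2.470000) / (-0.098556 − 1.407223) = 2.405170 − (0.006389)/(-1.505779) = 2.409413
F(2.409413) = -0.001873
u_4 = 2.409413 − (-0.001873)·(2.409413 − 2.405170) / (-0.001873 − (-0.098556)) = 2.409413 − (-0.000008)/(0.096683) = 2.409495

2.4095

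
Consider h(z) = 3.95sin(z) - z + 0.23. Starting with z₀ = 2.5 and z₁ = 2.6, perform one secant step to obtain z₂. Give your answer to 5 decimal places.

h(2.5) = 0.0939650, h(2.6) = -0.3337696
z₂ = 2.6000000 − (-0.3337696)·(2.6000000 − 2.5000000) / (-0.3337696 − 0.0939650) = 2.6000000 − (-0.0333770)/(-0.4277346) = 2.5219681

2.52197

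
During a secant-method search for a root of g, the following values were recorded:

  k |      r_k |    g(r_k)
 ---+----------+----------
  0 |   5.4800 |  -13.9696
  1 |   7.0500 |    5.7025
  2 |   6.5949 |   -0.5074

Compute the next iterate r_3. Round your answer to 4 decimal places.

r_3 = 6.5949 − (-0.5074)·(6.5949 − 7.0500) / (-0.5074 − 5.7025)
   = 6.5949 − (0.230918)/(-6.209900) = 6.632085

6.6321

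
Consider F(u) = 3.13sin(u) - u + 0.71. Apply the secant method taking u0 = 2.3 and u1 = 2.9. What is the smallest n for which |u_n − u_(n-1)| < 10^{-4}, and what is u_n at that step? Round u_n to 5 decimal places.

n = 5, u_n = 2.52358

F(2.3) = 0.7440573, F(2.9) = -1.4411496
u2 = 2.9000000 − (-1.4411496)·(0.6000000)/(-2.1852069) = 2.5042985;  |Δ| = 0.3957015
F(2.5042985) = 0.0681234
u3 = 2.5042985 − 0.0681234·(-0.3957015)/(1.5092730) = 2.5221591;  |Δ| = 0.0178606
F(2.5221591) = 0.0050378
u4 = 2.5221591 − 0.0050378·(0.0178606)/(-0.0630855) = 2.5235854;  |Δ| = 0.0014263
F(2.5235854) = -0.0000252
u5 = 2.5235854 − (-0.0000252)·(0.0014263)/(-0.0050630) = 2.5235783;  |Δ| = 0.0000071
|u5 − u4| = 0.0000071 < 10^{-4}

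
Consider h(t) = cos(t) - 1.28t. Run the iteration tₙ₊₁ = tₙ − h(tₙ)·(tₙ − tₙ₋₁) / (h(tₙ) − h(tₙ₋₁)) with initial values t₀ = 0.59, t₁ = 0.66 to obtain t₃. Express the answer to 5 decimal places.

0.63087

h(0.59) = 0.0757407, h(0.66) = -0.0548078
t₂ = 0.6600000 − (-0.0548078)·(0.6600000 − 0.5900000) / (-0.0548078 − 0.0757407) = 0.6600000 − (-0.0038365)/(-0.1305484) = 0.6306121
h(0.6306121) = 0.0004832
t₃ = 0.6306121 − 0.0004832·(0.6306121 − 0.6600000) / (0.0004832 − (-0.0548078)) = 0.6306121 − (-0.0000142)/(0.0552910) = 0.6308690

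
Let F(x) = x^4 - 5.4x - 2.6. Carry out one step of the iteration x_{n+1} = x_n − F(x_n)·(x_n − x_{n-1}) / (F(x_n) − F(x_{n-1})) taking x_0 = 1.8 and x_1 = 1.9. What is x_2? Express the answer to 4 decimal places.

F(1.8) = -1.822400, F(1.9) = 0.172100
x_2 = 1.900000 − 0.172100·(1.900000 − 1.800000) / (0.172100 − (-1.822400)) = 1.900000 − (0.017210)/(1.994500) = 1.891371

1.8914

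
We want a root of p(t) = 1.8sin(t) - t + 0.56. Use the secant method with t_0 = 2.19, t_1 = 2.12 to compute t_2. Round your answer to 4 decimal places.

p(2.19) = -0.164186, p(2.12) = -0.024707
t_2 = 2.120000 − (-0.024707)·(2.120000 − 2.190000) / (-0.024707 − (-0.164186)) = 2.120000 − (0.001729)/(0.139479) = 2.107600

2.1076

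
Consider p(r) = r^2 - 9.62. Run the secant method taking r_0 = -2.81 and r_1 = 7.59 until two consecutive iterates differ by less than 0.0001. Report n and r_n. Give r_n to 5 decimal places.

p(-2.81) = -1.7239000, p(7.59) = 47.9881000
r_2 = 7.5900000 − 47.9881000·(10.4000000)/(49.7120000) = -2.4493515;  |Δ| = 10.0393515
p(-2.4493515) = -3.6206774
r_3 = -2.4493515 − (-3.6206774)·(-10.0393515)/(-51.6087774) = -1.7450284;  |Δ| = 0.7043231
p(-1.7450284) = -6.5748759
r_4 = -1.7450284 − (-6.5748759)·(0.7043231)/(-2.9541985) = -3.3125726;  |Δ| = 1.5675442
p(-3.3125726) = 1.3531373
r_5 = -3.3125726 − 1.3531373·(-1.5675442)/(7.9280133) = -3.0450273;  |Δ| = 0.2675453
p(-3.0450273) = -0.3478086
r_6 = -3.0450273 − (-0.3478086)·(0.2675453)/(-1.7009459) = -3.0997349;  |Δ| = 0.0547075
p(-3.0997349) = -0.0116438
r_7 = -3.0997349 − (-0.0116438)·(-0.0547075)/(0.3361648) = -3.1016298;  |Δ| = 0.0018949
p(-3.1016298) = 0.0001073
r_8 = -3.1016298 − 0.0001073·(-0.0018949)/(0.0117511) = -3.1016125;  |Δ| = 0.0000173
|r_8 − r_7| = 0.0000173 < 0.0001

n = 8, r_n = -3.10161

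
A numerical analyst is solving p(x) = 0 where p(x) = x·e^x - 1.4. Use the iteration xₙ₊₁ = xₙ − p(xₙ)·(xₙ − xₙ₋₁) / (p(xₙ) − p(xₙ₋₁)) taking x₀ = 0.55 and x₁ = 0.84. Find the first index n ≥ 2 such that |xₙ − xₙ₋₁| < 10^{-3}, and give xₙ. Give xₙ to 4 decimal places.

p(0.55) = -0.446711, p(0.84) = 0.545748
x₂ = 0.840000 − 0.545748·(0.290000)/(0.992459) = 0.680530;  |Δ| = 0.159470
p(0.680530) = -0.056003
x₃ = 0.680530 − (-0.056003)·(-0.159470)/(-0.601752) = 0.695372;  |Δ| = 0.014841
p(0.695372) = -0.006159
x₄ = 0.695372 − (-0.006159)·(0.014841)/(0.049844) = 0.697206;  |Δ| = 0.001834
p(0.697206) = 0.000082
x₅ = 0.697206 − 0.000082·(0.001834)/(0.006241) = 0.697182;  |Δ| = 0.000024
|x₅ − x₄| = 0.000024 < 10^{-3}

n = 5, xₙ = 0.6972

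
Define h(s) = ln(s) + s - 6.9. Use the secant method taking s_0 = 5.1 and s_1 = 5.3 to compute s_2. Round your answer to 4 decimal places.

h(5.1) = -0.170759, h(5.3) = 0.067707
s_2 = 5.300000 − 0.067707·(5.300000 − 5.100000) / (0.067707 − (-0.170759)) = 5.300000 − (0.013541)/(0.238466) = 5.243215

5.2432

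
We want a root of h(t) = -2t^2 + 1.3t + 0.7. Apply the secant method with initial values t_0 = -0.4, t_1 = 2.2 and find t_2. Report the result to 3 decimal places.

h(-0.4) = -0.14000, h(2.2) = -6.12000
t_2 = 2.20000 − (-6.12000)·(2.20000 − (-0.40000)) / (-6.12000 − (-0.14000)) = 2.20000 − (-15.91200)/(-5.98000) = -0.46087

-0.461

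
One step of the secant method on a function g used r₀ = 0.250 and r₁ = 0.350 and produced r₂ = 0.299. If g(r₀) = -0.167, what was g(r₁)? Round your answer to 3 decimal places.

0.174

The secant line through (0.250, -0.167) and (0.350, g(r₁)) crosses zero at r₂ = 0.299.
So (0.250, -0.167), (0.350, g(r₁)), (0.299, 0) are collinear:
g(r₁) = -0.167 · (0.350 − 0.299) / (0.250 − 0.299) = -0.167 · (0.05100)/(-0.04900) = 0.17382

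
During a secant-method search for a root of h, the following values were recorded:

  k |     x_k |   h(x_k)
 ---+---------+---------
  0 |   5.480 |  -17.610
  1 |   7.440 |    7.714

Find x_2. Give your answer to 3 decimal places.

x_2 = 7.440 − 7.714·(7.440 − 5.480) / (7.714 − (-17.610))
   = 7.440 − (15.11944)/(25.32400) = 6.84296

6.843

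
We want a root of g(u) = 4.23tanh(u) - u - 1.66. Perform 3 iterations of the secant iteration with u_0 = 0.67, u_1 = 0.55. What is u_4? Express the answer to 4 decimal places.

0.5942

g(0.67) = 0.144465, g(0.55) = -0.092800
u_2 = 0.550000 − (-0.092800)·(0.550000 − 0.670000) / (-0.092800 − 0.144465) = 0.550000 − (0.011136)/(-0.237264) = 0.596935
g(0.596935) = 0.005543
u_3 = 0.596935 − 0.005543·(0.596935 − 0.550000) / (0.005543 − (-0.092800)) = 0.596935 − (0.000260)/(0.098343) = 0.594289
g(0.594289) = 0.000188
u_4 = 0.594289 − 0.000188·(0.594289 − 0.596935) / (0.000188 − 0.005543) = 0.594289 − (0.000000)/(-0.005355) = 0.594196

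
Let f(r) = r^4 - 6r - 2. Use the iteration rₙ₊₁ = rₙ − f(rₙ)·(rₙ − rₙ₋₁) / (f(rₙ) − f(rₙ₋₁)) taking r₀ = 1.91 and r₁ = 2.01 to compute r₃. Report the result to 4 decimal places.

f(1.91) = -0.151366, f(2.01) = 2.262408
r₂ = 2.010000 − 2.262408·(2.010000 − 1.910000) / (2.262408 − (-0.151366)) = 2.010000 − (0.226241)/(2.413774) = 1.916271
f(1.916271) = -0.013349
r₃ = 1.916271 − (-0.013349)·(1.916271 − 2.010000) / (-0.013349 − 2.262408) = 1.916271 − (0.001251)/(-2.275757) = 1.916821

1.9168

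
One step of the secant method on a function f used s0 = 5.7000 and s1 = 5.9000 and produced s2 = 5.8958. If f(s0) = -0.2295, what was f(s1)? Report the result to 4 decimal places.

The secant line through (5.7000, -0.2295) and (5.9000, f(s1)) crosses zero at s2 = 5.8958.
So (5.7000, -0.2295), (5.9000, f(s1)), (5.8958, 0) are collinear:
f(s1) = -0.2295 · (5.9000 − 5.8958) / (5.7000 − 5.8958) = -0.2295 · (0.004200)/(-0.195800) = 0.004923

0.0049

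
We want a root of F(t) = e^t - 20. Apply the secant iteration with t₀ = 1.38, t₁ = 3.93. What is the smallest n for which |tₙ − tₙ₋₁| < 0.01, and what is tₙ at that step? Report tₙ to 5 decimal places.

F(1.38) = -16.0250984, F(3.93) = 30.9069777
t₂ = 3.9300000 − 30.9069777·(2.5500000)/(46.9320760) = 2.2507052;  |Δ| = 1.6792948
F(2.2507052) = -10.5055714
t₃ = 2.2507052 − (-10.5055714)·(-1.6792948)/(-41.4125491) = 2.6767101;  |Δ| = 0.4260050
F(2.6767101) = -5.4628109
t₄ = 2.6767101 − (-5.4628109)·(0.4260050)/(5.0427606) = 3.1382003;  |Δ| = 0.4614902
F(3.1382003) = 3.0623251
t₅ = 3.1382003 − 3.0623251·(0.4614902)/(8.5251359) = 2.9724278;  |Δ| = 0.1657725
F(2.9724278) = -0.4606995
t₆ = 2.9724278 − (-0.4606995)·(-0.1657725)/(-3.5230246) = 2.9941056;  |Δ| = 0.0216778
F(2.9941056) = -0.0325068
t₇ = 2.9941056 − (-0.0325068)·(0.0216778)/(0.4281928) = 2.9957513;  |Δ| = 0.0016457
|t₇ − t₆| = 0.0016457 < 0.01

n = 7, tₙ = 2.99575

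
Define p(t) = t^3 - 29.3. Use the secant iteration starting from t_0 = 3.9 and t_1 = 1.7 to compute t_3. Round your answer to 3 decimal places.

3.362

p(3.9) = 30.01900, p(1.7) = -24.38700
t_2 = 1.70000 − (-24.38700)·(1.70000 − 3.90000) / (-24.38700 − 30.01900) = 1.70000 − (53.65140)/(-54.40600) = 2.68613
p(2.68613) = -9.91878
t_3 = 2.68613 − (-9.91878)·(2.68613 − 1.70000) / (-9.91878 − (-24.38700)) = 2.68613 − (-9.78121)/(14.46822) = 3.36218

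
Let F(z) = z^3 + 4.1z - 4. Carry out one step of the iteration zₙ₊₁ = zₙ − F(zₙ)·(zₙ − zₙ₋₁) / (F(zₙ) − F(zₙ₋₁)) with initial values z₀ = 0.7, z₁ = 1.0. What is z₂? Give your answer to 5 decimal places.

0.82512

F(0.7) = -0.7870000, F(1.0) = 1.1000000
z₂ = 1.0000000 − 1.1000000·(1.0000000 − 0.7000000) / (1.1000000 − (-0.7870000)) = 1.0000000 − (0.3300000)/(1.8870000) = 0.8251192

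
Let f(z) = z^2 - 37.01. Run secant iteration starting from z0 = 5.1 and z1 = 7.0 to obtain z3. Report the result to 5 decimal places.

f(5.1) = -11.0000000, f(7.0) = 11.9900000
z2 = 7.0000000 − 11.9900000·(7.0000000 − 5.1000000) / (11.9900000 − (-11.0000000)) = 7.0000000 − (22.7810000)/(22.9900000) = 6.0090909
f(6.0090909) = -0.9008264
z3 = 6.0090909 − (-0.9008264)·(6.0090909 − 7.0000000) / (-0.9008264 − 11.9900000) = 6.0090909 − (0.8926371)/(-12.8908264) = 6.0783368

6.07834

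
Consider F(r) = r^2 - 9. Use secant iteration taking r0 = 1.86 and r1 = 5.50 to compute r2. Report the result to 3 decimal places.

F(1.86) = -5.54040, F(5.50) = 21.25000
r2 = 5.50000 − 21.25000·(5.50000 − 1.86000) / (21.25000 − (-5.54040)) = 5.50000 − (77.35000)/(26.79040) = 2.61277

2.613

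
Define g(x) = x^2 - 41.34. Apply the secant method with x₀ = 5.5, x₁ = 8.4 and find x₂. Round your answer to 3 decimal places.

6.298

g(5.5) = -11.09000, g(8.4) = 29.22000
x₂ = 8.40000 − 29.22000·(8.40000 − 5.50000) / (29.22000 − (-11.09000)) = 8.40000 − (84.73800)/(40.31000) = 6.29784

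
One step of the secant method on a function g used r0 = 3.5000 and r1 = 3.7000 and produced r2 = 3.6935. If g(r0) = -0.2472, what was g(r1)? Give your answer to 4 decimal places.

0.0083

The secant line through (3.5000, -0.2472) and (3.7000, g(r1)) crosses zero at r2 = 3.6935.
So (3.5000, -0.2472), (3.7000, g(r1)), (3.6935, 0) are collinear:
g(r1) = -0.2472 · (3.7000 − 3.6935) / (3.5000 − 3.6935) = -0.2472 · (0.006500)/(-0.193500) = 0.008304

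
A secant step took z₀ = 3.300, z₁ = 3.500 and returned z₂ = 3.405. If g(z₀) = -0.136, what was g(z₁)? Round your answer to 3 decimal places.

0.123

The secant line through (3.300, -0.136) and (3.500, g(z₁)) crosses zero at z₂ = 3.405.
So (3.300, -0.136), (3.500, g(z₁)), (3.405, 0) are collinear:
g(z₁) = -0.136 · (3.500 − 3.405) / (3.300 − 3.405) = -0.136 · (0.09500)/(-0.10500) = 0.12305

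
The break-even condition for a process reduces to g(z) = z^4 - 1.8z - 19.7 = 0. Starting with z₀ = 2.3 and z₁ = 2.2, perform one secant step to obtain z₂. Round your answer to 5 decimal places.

g(2.3) = 4.1441000, g(2.2) = -0.2344000
z₂ = 2.2000000 − (-0.2344000)·(2.2000000 − 2.3000000) / (-0.2344000 − 4.1441000) = 2.2000000 − (0.0234400)/(-4.3785000) = 2.2053534

2.20535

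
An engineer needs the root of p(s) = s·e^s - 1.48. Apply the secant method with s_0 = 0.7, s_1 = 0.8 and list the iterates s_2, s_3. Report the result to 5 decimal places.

p(0.7) = -0.0703731, p(0.8) = 0.3004327
s_2 = 0.8000000 − 0.3004327·(0.8000000 − 0.7000000) / (0.3004327 − (-0.0703731)) = 0.8000000 − (0.0300433)/(0.3708058) = 0.7189784
p(0.7189784) = -0.0044150
s_3 = 0.7189784 − (-0.0044150)·(0.7189784 − 0.8000000) / (-0.0044150 − 0.3004327) = 0.7189784 − (0.0003577)/(-0.3048478) = 0.7201518

0.71898, 0.72015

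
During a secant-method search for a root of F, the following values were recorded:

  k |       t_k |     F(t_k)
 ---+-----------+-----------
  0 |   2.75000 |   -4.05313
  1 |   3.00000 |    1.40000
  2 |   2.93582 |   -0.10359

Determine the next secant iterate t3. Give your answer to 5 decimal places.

2.94024

t3 = 2.93582 − (-0.10359)·(2.93582 − 3.00000) / (-0.10359 − 1.40000)
   = 2.93582 − (0.0066484)/(-1.5035900) = 2.9402417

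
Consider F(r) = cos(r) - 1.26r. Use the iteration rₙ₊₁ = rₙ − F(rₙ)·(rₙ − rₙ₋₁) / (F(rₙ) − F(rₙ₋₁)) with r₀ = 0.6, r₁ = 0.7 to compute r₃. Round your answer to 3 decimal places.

F(0.6) = 0.06934, F(0.7) = -0.11716
r₂ = 0.70000 − (-0.11716)·(0.70000 − 0.60000) / (-0.11716 − 0.06934) = 0.70000 − (-0.01172)/(-0.18649) = 0.63718
F(0.63718) = 0.00093
r₃ = 0.63718 − 0.00093·(0.63718 − 0.70000) / (0.00093 − (-0.11716)) = 0.63718 − (-0.00006)/(0.11809) = 0.63767

0.638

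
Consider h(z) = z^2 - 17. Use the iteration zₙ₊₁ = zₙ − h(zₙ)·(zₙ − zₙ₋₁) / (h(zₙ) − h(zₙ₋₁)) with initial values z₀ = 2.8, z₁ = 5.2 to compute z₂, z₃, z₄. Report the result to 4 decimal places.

3.9450, 4.1021, 4.1236

h(2.8) = -9.160000, h(5.2) = 10.040000
z₂ = 5.200000 − 10.040000·(5.200000 − 2.800000) / (10.040000 − (-9.160000)) = 5.200000 − (24.096000)/(19.200000) = 3.945000
h(3.945000) = -1.436975
z₃ = 3.945000 − (-1.436975)·(3.945000 − 5.200000) / (-1.436975 − 10.040000) = 3.945000 − (1.803404)/(-11.476975) = 4.102132
h(4.102132) = -0.172510
z₄ = 4.102132 − (-0.172510)·(4.102132 − 3.945000) / (-0.172510 − (-1.436975)) = 4.102132 − (-0.027107)/(1.264465) = 4.123570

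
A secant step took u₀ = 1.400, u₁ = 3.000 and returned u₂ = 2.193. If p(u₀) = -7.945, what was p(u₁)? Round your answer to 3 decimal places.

8.085

The secant line through (1.400, -7.945) and (3.000, p(u₁)) crosses zero at u₂ = 2.193.
So (1.400, -7.945), (3.000, p(u₁)), (2.193, 0) are collinear:
p(u₁) = -7.945 · (3.000 − 2.193) / (1.400 − 2.193) = -7.945 · (0.80700)/(-0.79300) = 8.08526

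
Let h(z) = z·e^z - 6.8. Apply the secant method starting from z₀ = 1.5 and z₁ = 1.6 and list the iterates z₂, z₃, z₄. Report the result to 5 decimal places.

1.50644, 1.50685, 1.50688

h(1.5) = -0.0774664, h(1.6) = 1.1248519
z₂ = 1.6000000 − 1.1248519·(1.6000000 − 1.5000000) / (1.1248519 − (-0.0774664)) = 1.6000000 − (0.1124852)/(1.2023183) = 1.5064431
h(1.5064431) = -0.0049501
z₃ = 1.5064431 − (-0.0049501)·(1.5064431 − 1.6000000) / (-0.0049501 − 1.1248519) = 1.5064431 − (0.0004631)/(-1.1298020) = 1.5068530
h(1.5068530) = -0.0003145
z₄ = 1.5068530 − (-0.0003145)·(1.5068530 − 1.5064431) / (-0.0003145 − (-0.0049501)) = 1.5068530 − (-0.0000001)/(0.0046357) = 1.5068808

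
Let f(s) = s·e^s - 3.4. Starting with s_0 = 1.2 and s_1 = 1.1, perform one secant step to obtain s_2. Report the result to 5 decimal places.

1.11404

f(1.2) = 0.5841403, f(1.1) = -0.0954174
s_2 = 1.1000000 − (-0.0954174)·(1.1000000 − 1.2000000) / (-0.0954174 − 0.5841403) = 1.1000000 − (0.0095417)/(-0.6795577) = 1.1140411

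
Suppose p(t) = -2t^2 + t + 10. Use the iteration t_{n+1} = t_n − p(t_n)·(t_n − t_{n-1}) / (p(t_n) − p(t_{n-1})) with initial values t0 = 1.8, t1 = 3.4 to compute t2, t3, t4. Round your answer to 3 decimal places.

2.366, 2.477, 2.501

p(1.8) = 5.32000, p(3.4) = -9.72000
t2 = 3.40000 − (-9.72000)·(3.40000 − 1.80000) / (-9.72000 − 5.32000) = 3.40000 − (-15.55200)/(-15.04000) = 2.36596
p(2.36596) = 1.17045
t3 = 2.36596 − 1.17045·(2.36596 − 3.40000) / (1.17045 − (-9.72000)) = 2.36596 − (-1.21029)/(10.89045) = 2.47709
p(2.47709) = 0.20513
t4 = 2.47709 − 0.20513·(2.47709 − 2.36596) / (0.20513 − 1.17045) = 2.47709 − (0.02280)/(-0.96532) = 2.50071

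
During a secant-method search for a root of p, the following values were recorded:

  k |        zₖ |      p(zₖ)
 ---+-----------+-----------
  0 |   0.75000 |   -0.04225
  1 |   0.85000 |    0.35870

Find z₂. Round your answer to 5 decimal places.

0.76054

z₂ = 0.85000 − 0.35870·(0.85000 − 0.75000) / (0.35870 − (-0.04225))
   = 0.85000 − (0.0358700)/(0.4009500) = 0.7605375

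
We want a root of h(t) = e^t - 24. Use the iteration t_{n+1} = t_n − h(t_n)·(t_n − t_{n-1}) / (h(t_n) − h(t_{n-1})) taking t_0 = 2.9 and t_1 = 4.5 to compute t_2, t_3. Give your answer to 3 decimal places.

h(2.9) = -5.82585, h(4.5) = 66.01713
t_2 = 4.50000 − 66.01713·(4.50000 − 2.90000) / (66.01713 − (-5.82585)) = 4.50000 − (105.62741)/(71.84299) = 3.02975
h(3.02975) = -3.30802
t_3 = 3.02975 − (-3.30802)·(3.02975 − 4.50000) / (-3.30802 − 66.01713) = 3.02975 − (4.86362)/(-69.32515) = 3.09990

3.030, 3.100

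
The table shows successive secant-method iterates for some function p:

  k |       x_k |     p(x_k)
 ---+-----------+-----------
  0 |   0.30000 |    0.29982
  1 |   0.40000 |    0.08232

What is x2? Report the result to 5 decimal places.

x2 = 0.40000 − 0.08232·(0.40000 − 0.30000) / (0.08232 − 0.29982)
   = 0.40000 − (0.0082320)/(-0.2175000) = 0.4378483

0.43785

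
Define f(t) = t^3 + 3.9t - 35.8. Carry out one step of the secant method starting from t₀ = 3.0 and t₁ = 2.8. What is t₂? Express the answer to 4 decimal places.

2.9005

f(3.0) = 2.900000, f(2.8) = -2.928000
t₂ = 2.800000 − (-2.928000)·(2.800000 − 3.000000) / (-2.928000 − 2.900000) = 2.800000 − (0.585600)/(-5.828000) = 2.900480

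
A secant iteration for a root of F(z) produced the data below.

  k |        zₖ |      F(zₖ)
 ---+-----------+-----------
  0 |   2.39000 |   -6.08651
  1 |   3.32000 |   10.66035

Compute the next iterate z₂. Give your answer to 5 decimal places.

2.72800

z₂ = 3.32000 − 10.66035·(3.32000 − 2.39000) / (10.66035 − (-6.08651))
   = 3.32000 − (9.9141255)/(16.7468600) = 2.7280009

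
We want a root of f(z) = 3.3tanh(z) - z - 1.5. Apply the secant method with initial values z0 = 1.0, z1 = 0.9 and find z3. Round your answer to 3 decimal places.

0.969

f(1.0) = 0.01326, f(0.9) = -0.03622
z2 = 0.90000 − (-0.03622)·(0.90000 − 1.00000) / (-0.03622 − 0.01326) = 0.90000 − (0.00362)/(-0.04948) = 0.97320
f(0.97320) = 0.00215
z3 = 0.97320 − 0.00215·(0.97320 − 0.90000) / (0.00215 − (-0.03622)) = 0.97320 − (0.00016)/(0.03837) = 0.96909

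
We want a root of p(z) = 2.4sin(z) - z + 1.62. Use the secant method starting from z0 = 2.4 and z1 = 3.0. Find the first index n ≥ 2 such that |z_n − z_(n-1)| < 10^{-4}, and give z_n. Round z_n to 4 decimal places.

n = 5, z_n = 2.6828

p(2.4) = 0.841112, p(3.0) = -1.041312
z2 = 3.000000 − (-1.041312)·(0.600000)/(-1.882424) = 2.668094;  |Δ| = 0.331906
p(2.668094) = 0.046312
z3 = 2.668094 − 0.046312·(-0.331906)/(1.087624) = 2.682227;  |Δ| = 0.014133
p(2.682227) = 0.001884
z4 = 2.682227 − 0.001884·(0.014133)/(-0.044428) = 2.682826;  |Δ| = 0.000599
p(2.682826) = -0.000005
z5 = 2.682826 − (-0.000005)·(0.000599)/(-0.001889) = 2.682825;  |Δ| = 0.000002
|z5 − z4| = 0.000002 < 10^{-4}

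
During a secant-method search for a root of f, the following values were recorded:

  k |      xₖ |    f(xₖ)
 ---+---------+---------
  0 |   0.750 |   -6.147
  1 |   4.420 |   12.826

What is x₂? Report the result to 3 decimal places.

1.939

x₂ = 4.420 − 12.826·(4.420 − 0.750) / (12.826 − (-6.147))
   = 4.420 − (47.07142)/(18.97300) = 1.93903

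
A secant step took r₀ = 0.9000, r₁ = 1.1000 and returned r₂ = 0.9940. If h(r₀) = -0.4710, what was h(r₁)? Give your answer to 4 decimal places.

The secant line through (0.9000, -0.4710) and (1.1000, h(r₁)) crosses zero at r₂ = 0.9940.
So (0.9000, -0.4710), (1.1000, h(r₁)), (0.9940, 0) are collinear:
h(r₁) = -0.4710 · (1.1000 − 0.9940) / (0.9000 − 0.9940) = -0.4710 · (0.106000)/(-0.094000) = 0.531128

0.5311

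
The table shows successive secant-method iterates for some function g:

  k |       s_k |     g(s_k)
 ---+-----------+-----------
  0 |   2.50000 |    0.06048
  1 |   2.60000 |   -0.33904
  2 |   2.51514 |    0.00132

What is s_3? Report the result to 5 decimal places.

2.51547

s_3 = 2.51514 − 0.00132·(2.51514 − 2.60000) / (0.00132 − (-0.33904))
   = 2.51514 − (-0.0001120)/(0.3403600) = 2.5154691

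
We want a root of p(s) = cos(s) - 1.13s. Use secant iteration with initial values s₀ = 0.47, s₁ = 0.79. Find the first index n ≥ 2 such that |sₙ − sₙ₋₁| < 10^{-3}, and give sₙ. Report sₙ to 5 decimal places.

p(0.47) = 0.3604683, p(0.79) = -0.1888547
s₂ = 0.7900000 − (-0.1888547)·(0.3200000)/(-0.5493230) = 0.6799855;  |Δ| = 0.1100145
p(0.6799855) = 0.0091982
s₃ = 0.6799855 − 0.0091982·(-0.1100145)/(0.1980529) = 0.6850949;  |Δ| = 0.0051094
p(0.6850949) = 0.0002017
s₄ = 0.6850949 − 0.0002017·(0.0051094)/(-0.0089965) = 0.6852095;  |Δ| = 0.0001146
|s₄ − s₃| = 0.0001146 < 10^{-3}

n = 4, sₙ = 0.68521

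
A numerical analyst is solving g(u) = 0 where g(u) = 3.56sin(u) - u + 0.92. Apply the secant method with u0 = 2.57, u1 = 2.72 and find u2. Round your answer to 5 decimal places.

g(2.57) = 0.2758611, g(2.72) = -0.3431976
u2 = 2.7200000 − (-0.3431976)·(2.7200000 − 2.5700000) / (-0.3431976 − 0.2758611) = 2.7200000 − (-0.0514796)/(-0.6190587) = 2.6368421

2.63684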